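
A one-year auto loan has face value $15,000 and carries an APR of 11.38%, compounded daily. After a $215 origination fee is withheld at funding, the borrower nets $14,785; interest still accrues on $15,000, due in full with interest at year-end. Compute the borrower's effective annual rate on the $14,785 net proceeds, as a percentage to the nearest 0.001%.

13.680%

Amount owed after one year: 15,000 × (1 + 0.1138/365)^365 = 15,000 × 1.120508 = $16,807.62.
Effective rate on net proceeds: 16,807.62 / 14,785 − 1 = 0.136802 = 13.680%.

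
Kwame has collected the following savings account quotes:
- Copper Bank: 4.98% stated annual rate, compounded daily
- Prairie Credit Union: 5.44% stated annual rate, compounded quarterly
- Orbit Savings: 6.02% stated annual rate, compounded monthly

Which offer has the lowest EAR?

Copper Bank: (1 + 0.0498/365)^365 − 1 = 5.106%
Prairie Credit Union: (1 + 0.0544/4)^4 − 1 = 5.552%
Orbit Savings: (1 + 0.0602/12)^12 − 1 = 6.189%
The lowest effective annual rate is Copper Bank at 5.106%.

Copper Bank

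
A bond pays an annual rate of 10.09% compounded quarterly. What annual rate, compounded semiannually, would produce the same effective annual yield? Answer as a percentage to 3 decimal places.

10.217%

EAR = (1 + 0.1009/4)^4 − 1 = 0.104782.
Solve (1 + r/2)^2 = 1.104782: r/2 = 1.104782^(1/2) − 1 = 0.051086, so r = 0.102173 = 10.217%.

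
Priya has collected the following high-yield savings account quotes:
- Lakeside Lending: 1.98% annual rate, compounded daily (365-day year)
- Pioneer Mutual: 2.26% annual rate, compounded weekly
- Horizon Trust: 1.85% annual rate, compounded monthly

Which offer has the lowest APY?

Lakeside Lending: (1 + 0.0198/365)^365 − 1 = 2.000%
Pioneer Mutual: (1 + 0.0226/52)^52 − 1 = 2.285%
Horizon Trust: (1 + 0.0185/12)^12 − 1 = 1.866%
The lowest effective annual rate is Horizon Trust at 1.866%.

Horizon Trust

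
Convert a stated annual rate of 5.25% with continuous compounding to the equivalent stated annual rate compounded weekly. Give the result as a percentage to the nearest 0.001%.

EAR under continuous compounding: e^0.0525 − 1 = 0.053903.
Solve (1 + r/52)^52 = 1.053903: r/52 = 1.053903^(1/52) − 1 = 0.001010, so r = 0.052527 = 5.253%.

5.253%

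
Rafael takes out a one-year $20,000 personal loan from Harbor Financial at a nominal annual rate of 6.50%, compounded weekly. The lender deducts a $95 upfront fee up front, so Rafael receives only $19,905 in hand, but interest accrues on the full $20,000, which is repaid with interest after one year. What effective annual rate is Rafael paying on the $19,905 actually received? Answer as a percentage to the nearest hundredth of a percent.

Amount owed after one year: 20,000 × (1 + 0.0650/52)^52 = 20,000 × 1.067116 = $21,342.31.
Effective rate on net proceeds: 21,342.31 / 19,905 − 1 = 0.072209 = 7.22%.

7.22%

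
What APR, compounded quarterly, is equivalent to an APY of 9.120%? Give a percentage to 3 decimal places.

8.824%

(1 + r/4)^4 − 1 = 0.09120, so 1 + r/4 = 1.09120^(1/4).
r/4 = 0.022059, so r = 0.088237 = 8.824%.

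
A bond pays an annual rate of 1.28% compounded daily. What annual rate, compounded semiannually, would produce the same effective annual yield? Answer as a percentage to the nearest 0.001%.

EAR = (1 + 0.0128/365)^365 − 1 = 0.012882.
Solve (1 + r/2)^2 = 1.012882: r/2 = 1.012882^(1/2) − 1 = 0.006420, so r = 0.012841 = 1.284%.

1.284%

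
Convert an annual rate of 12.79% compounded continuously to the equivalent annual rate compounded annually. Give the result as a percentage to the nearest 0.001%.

13.644%

EAR under continuous compounding: e^0.1279 − 1 = 0.136439.
Compounded annually, the equivalent nominal rate is the EAR itself: 13.644%.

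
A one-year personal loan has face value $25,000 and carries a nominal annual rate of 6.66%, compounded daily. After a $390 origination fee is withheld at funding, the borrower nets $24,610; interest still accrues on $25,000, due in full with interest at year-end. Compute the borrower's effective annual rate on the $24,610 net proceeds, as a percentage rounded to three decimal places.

Amount owed after one year: 25,000 × (1 + 0.0666/365)^365 = 25,000 × 1.068861 = $26,721.53.
Effective rate on net proceeds: 26,721.53 / 24,610 − 1 = 0.085800 = 8.580%.

8.580%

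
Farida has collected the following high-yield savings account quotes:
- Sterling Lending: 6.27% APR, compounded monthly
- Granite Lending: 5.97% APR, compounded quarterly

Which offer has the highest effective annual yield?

Sterling Lending: (1 + 0.0627/12)^12 − 1 = 6.453%
Granite Lending: (1 + 0.0597/4)^4 − 1 = 6.105%
The highest effective annual rate is Sterling Lending at 6.453%.

Sterling Lending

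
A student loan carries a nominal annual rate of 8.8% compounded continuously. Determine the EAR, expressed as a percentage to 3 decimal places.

9.199%

With continuous compounding, EAR = e^0.088 − 1.
e^0.088 = 1.091988, so EAR = 0.091988 = 9.199%.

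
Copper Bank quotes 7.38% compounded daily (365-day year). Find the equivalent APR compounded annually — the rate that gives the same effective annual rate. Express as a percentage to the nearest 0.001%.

EAR = (1 + 0.0738/365)^365 − 1 = 0.076583.
Compounded annually, the equivalent nominal rate is the EAR itself: 7.658%.

7.658%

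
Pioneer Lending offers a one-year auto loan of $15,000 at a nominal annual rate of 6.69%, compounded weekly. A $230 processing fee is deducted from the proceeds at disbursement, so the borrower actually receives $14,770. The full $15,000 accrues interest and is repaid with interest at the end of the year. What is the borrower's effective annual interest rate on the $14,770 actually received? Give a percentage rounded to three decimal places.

8.579%

Amount owed after one year: 15,000 × (1 + 0.0669/52)^52 = 15,000 × 1.069143 = $16,037.14.
Effective rate on net proceeds: 16,037.14 / 14,770 − 1 = 0.085791 = 8.579%.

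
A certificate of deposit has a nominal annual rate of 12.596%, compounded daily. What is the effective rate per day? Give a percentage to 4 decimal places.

0.0345%

With a nominal annual rate compounded daily, the periodic rate is the nominal rate divided by 365.
i = 0.12596 / 365 = 0.0003451 = 0.0345%.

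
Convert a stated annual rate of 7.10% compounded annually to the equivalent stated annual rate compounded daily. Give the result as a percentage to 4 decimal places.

Compounded annually, EAR = nominal = 0.071000.
Solve (1 + r/365)^365 = 1.071000: r/365 = 1.071000^(1/365) − 1 = 0.000188, so r = 0.068599 = 6.8599%.

6.8599%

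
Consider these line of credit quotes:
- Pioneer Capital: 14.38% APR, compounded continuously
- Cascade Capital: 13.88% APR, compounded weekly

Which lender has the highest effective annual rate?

Pioneer Capital

Pioneer Capital: e^0.1438 − 1 = 15.465%
Cascade Capital: (1 + 0.1388/52)^52 − 1 = 14.868%
The highest effective annual rate is Pioneer Capital at 15.465%.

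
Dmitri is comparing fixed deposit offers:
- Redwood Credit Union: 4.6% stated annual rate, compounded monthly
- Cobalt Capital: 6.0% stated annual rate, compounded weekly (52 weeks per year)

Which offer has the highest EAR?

Cobalt Capital

Redwood Credit Union: (1 + 0.046/12)^12 − 1 = 4.698%
Cobalt Capital: (1 + 0.060/52)^52 − 1 = 6.180%
The highest effective annual rate is Cobalt Capital at 6.180%.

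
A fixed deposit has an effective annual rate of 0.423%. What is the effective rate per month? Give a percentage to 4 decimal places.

0.0352%

The per-month rate i satisfies (1 + i)^12 = 1 + 0.00423.
i = 1.00423^(1/12) − 1 = 0.0003518 = 0.0352%.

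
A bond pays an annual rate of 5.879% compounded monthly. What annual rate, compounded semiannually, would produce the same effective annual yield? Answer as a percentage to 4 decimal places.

EAR = (1 + 0.05879/12)^12 − 1 = 0.060400.
Solve (1 + r/2)^2 = 1.060400: r/2 = 1.060400^(1/2) − 1 = 0.029757, so r = 0.059515 = 5.9515%.

5.9515%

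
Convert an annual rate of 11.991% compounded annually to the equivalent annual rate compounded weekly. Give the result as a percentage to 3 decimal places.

Compounded annually, EAR = nominal = 0.119910.
Solve (1 + r/52)^52 = 1.119910: r/52 = 1.119910^(1/52) − 1 = 0.002180, so r = 0.113372 = 11.337%.

11.337%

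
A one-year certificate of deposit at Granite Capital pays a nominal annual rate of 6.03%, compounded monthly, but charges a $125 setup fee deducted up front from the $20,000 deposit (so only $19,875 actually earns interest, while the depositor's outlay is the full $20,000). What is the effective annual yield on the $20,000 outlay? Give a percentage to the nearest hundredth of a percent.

5.54%

Value after one year: 19,875 × (1 + 0.0603/12)^12 = 19,875 × 1.061995 = $21,107.15.
Effective yield on the $20,000 outlay: 21,107.15 / 20,000 − 1 = 0.055357 = 5.54%.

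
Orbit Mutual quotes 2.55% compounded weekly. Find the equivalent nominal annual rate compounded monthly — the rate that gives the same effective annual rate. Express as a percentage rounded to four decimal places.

2.5521%

EAR = (1 + 0.0255/52)^52 − 1 = 0.025821.
Solve (1 + r/12)^12 = 1.025821: r/12 = 1.025821^(1/12) − 1 = 0.002127, so r = 0.025521 = 2.5521%.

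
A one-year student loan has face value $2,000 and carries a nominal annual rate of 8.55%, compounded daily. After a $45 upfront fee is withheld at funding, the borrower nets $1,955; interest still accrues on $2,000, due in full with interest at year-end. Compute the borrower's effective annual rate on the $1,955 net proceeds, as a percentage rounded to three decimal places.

Amount owed after one year: 2,000 × (1 + 0.0855/365)^365 = 2,000 × 1.089251 = $2,178.50.
Effective rate on net proceeds: 2,178.50 / 1,955 − 1 = 0.114323 = 11.432%.

11.432%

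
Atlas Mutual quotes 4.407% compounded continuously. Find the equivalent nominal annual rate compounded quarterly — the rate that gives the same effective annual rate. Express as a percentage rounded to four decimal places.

4.4314%

EAR under continuous compounding: e^0.04407 − 1 = 0.045056.
Solve (1 + r/4)^4 = 1.045056: r/4 = 1.045056^(1/4) − 1 = 0.011078, so r = 0.044314 = 4.4314%.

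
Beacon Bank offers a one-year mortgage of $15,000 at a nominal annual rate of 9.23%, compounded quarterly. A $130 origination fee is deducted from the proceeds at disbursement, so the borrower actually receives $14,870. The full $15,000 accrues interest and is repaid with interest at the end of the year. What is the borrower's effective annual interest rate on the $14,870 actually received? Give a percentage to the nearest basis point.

10.51%

Amount owed after one year: 15,000 × (1 + 0.0923/4)^4 = 15,000 × 1.095544 = $16,433.16.
Effective rate on net proceeds: 16,433.16 / 14,870 − 1 = 0.105122 = 10.51%.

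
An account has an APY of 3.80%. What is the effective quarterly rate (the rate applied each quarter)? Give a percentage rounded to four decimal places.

The per-quarter rate i satisfies (1 + i)^4 = 1 + 0.0380.
i = 1.0380^(1/4) − 1 = 0.0093675 = 0.9368%.

0.9368%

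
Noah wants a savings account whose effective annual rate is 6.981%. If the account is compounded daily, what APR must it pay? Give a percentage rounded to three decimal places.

6.749%

(1 + r/365)^365 − 1 = 0.06981, so 1 + r/365 = 1.06981^(1/365).
r/365 = 0.000185, so r = 0.067487 = 6.749%.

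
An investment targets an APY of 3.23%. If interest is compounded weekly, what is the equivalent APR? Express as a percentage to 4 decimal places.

(1 + r/52)^52 − 1 = 0.0323, so 1 + r/52 = 1.0323^(1/52).
r/52 = 0.000612, so r = 0.031799 = 3.1799%.

3.1799%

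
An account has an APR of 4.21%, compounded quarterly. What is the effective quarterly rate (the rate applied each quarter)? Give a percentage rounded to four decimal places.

With a nominal annual rate compounded quarterly, the periodic rate is the nominal rate divided by 4.
i = 0.0421 / 4 = 0.0105250 = 1.0525%.

1.0525%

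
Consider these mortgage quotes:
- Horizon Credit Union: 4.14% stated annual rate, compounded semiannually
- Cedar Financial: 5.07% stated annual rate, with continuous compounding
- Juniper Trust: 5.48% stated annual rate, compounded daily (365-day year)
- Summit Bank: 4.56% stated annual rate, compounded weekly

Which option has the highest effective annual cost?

Horizon Credit Union: (1 + 0.0414/2)^2 − 1 = 4.183%
Cedar Financial: e^0.0507 − 1 = 5.201%
Juniper Trust: (1 + 0.0548/365)^365 − 1 = 5.632%
Summit Bank: (1 + 0.0456/52)^52 − 1 = 4.663%
The highest effective annual rate is Juniper Trust at 5.632%.

Juniper Trust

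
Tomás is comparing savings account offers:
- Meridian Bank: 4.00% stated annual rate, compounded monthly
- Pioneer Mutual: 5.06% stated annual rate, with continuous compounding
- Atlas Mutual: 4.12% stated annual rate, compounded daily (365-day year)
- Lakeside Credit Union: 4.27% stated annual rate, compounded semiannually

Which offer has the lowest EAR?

Meridian Bank: (1 + 0.0400/12)^12 − 1 = 4.074%
Pioneer Mutual: e^0.0506 − 1 = 5.190%
Atlas Mutual: (1 + 0.0412/365)^365 − 1 = 4.206%
Lakeside Credit Union: (1 + 0.0427/2)^2 − 1 = 4.316%
The lowest effective annual rate is Meridian Bank at 4.074%.

Meridian Bank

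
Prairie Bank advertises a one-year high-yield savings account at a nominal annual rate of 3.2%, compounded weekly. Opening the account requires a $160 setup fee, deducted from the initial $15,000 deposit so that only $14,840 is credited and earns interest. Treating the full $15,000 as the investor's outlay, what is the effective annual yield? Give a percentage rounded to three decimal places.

Value after one year: 14,840 × (1 + 0.032/52)^52 = 14,840 × 1.032507 = $15,322.41.
Effective yield on the $15,000 outlay: 15,322.41 / 15,000 − 1 = 0.021494 = 2.149%.

2.149%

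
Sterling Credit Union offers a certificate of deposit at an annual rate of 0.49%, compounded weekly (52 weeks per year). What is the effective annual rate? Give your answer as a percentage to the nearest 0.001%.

EAR = (1 + 0.0049/52)^52 − 1.
= (1 + 0.000094)^52 − 1 = 1.004912 − 1 = 0.491%.

0.491%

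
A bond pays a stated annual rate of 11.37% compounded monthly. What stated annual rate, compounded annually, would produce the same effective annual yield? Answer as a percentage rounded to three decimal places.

11.982%

EAR = (1 + 0.1137/12)^12 − 1 = 0.119816.
Compounded annually, the equivalent nominal rate is the EAR itself: 11.982%.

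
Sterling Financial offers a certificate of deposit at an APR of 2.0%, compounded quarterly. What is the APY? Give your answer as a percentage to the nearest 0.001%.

EAR = (1 + 0.020/4)^4 − 1.
= (1 + 0.005000)^4 − 1 = 1.020151 − 1 = 2.015%.

2.015%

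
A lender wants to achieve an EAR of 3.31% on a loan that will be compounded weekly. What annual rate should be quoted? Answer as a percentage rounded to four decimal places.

3.2574%

(1 + r/52)^52 − 1 = 0.0331, so 1 + r/52 = 1.0331^(1/52).
r/52 = 0.000626, so r = 0.032574 = 3.2574%.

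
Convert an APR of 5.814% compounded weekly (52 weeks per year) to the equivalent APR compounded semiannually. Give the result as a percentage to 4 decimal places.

EAR = (1 + 0.05814/52)^52 − 1 = 0.059829.
Solve (1 + r/2)^2 = 1.059829: r/2 = 1.059829^(1/2) − 1 = 0.029480, so r = 0.058960 = 5.8960%.

5.8960%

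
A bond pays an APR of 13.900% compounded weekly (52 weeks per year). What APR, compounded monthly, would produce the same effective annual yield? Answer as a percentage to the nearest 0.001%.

13.962%

EAR = (1 + 0.13900/52)^52 − 1 = 0.148911.
Solve (1 + r/12)^12 = 1.148911: r/12 = 1.148911^(1/12) − 1 = 0.011635, so r = 0.139621 = 13.962%.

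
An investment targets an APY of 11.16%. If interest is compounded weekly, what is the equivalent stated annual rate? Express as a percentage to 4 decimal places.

(1 + r/52)^52 − 1 = 0.1116, so 1 + r/52 = 1.1116^(1/52).
r/52 = 0.002037, so r = 0.105908 = 10.5908%.

10.5908%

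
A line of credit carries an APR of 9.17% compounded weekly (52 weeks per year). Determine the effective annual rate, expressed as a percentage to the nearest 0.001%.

9.595%

EAR = (1 + 0.0917/52)^52 − 1.
= (1 + 0.001763)^52 − 1 = 1.095947 − 1 = 9.595%.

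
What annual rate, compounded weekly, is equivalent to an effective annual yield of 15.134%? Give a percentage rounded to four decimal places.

(1 + r/52)^52 − 1 = 0.15134, so 1 + r/52 = 1.15134^(1/52).
r/52 = 0.002714, so r = 0.141118 = 14.1118%.

14.1118%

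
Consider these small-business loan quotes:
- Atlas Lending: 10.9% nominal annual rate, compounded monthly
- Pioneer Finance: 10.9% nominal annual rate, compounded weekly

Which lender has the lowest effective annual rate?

Atlas Lending: (1 + 0.109/12)^12 − 1 = 11.461%
Pioneer Finance: (1 + 0.109/52)^52 − 1 = 11.504%
The lowest effective annual rate is Atlas Lending at 11.461%.

Atlas Lending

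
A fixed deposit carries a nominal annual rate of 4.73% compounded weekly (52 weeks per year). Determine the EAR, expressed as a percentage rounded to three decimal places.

EAR = (1 + 0.0473/52)^52 − 1.
= (1 + 0.000910)^52 − 1 = 1.048414 − 1 = 4.841%.

4.841%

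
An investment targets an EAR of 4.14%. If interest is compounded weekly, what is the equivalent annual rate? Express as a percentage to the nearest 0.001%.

(1 + r/52)^52 − 1 = 0.0414, so 1 + r/52 = 1.0414^(1/52).
r/52 = 0.000780, so r = 0.040582 = 4.058%.

4.058%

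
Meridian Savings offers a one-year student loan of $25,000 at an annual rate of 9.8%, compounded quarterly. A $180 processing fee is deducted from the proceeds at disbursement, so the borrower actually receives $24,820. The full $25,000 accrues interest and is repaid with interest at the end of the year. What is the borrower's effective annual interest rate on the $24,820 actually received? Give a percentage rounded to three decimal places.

Amount owed after one year: 25,000 × (1 + 0.098/4)^4 = 25,000 × 1.101661 = $27,541.52.
Effective rate on net proceeds: 27,541.52 / 24,820 − 1 = 0.109650 = 10.965%.

10.965%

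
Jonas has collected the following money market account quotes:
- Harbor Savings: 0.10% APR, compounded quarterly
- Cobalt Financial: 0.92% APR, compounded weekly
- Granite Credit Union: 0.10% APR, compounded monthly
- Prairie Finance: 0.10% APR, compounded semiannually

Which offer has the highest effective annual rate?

Harbor Savings: (1 + 0.0010/4)^4 − 1 = 0.100%
Cobalt Financial: (1 + 0.0092/52)^52 − 1 = 0.924%
Granite Credit Union: (1 + 0.0010/12)^12 − 1 = 0.100%
Prairie Finance: (1 + 0.0010/2)^2 − 1 = 0.100%
The highest effective annual rate is Cobalt Financial at 0.924%.

Cobalt Financial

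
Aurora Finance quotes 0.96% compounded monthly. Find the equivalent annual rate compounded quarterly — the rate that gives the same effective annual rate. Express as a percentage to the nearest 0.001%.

0.961%

EAR = (1 + 0.0096/12)^12 − 1 = 0.009642.
Solve (1 + r/4)^4 = 1.009642: r/4 = 1.009642^(1/4) − 1 = 0.002402, so r = 0.009608 = 0.961%.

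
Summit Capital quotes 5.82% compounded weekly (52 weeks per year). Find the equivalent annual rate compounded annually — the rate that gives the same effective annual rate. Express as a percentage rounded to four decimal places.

5.9892%

EAR = (1 + 0.0582/52)^52 − 1 = 0.059892.
Compounded annually, the equivalent nominal rate is the EAR itself: 5.9892%.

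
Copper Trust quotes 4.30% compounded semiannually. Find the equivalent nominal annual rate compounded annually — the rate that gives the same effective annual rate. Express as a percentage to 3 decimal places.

EAR = (1 + 0.0430/2)^2 − 1 = 0.043462.
Compounded annually, the equivalent nominal rate is the EAR itself: 4.346%.

4.346%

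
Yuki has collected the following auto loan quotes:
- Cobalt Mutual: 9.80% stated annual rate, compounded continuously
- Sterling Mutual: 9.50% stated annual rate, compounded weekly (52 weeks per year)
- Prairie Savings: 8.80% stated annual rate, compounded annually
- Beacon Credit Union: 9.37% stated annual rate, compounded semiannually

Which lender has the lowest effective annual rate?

Cobalt Mutual: e^0.0980 − 1 = 10.296%
Sterling Mutual: (1 + 0.0950/52)^52 − 1 = 9.956%
Prairie Savings: compounded annually, EAR = 8.800%
Beacon Credit Union: (1 + 0.0937/2)^2 − 1 = 9.589%
The lowest effective annual rate is Prairie Savings at 8.800%.

Prairie Savings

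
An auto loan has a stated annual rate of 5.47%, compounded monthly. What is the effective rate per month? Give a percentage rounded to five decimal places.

0.45583%

With a nominal annual rate compounded monthly, the periodic rate is the nominal rate divided by 12.
i = 0.0547 / 12 = 0.0045583 = 0.45583%.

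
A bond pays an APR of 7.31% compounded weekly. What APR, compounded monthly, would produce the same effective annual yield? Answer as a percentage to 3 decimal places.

7.327%

EAR = (1 + 0.0731/52)^52 − 1 = 0.075783.
Solve (1 + r/12)^12 = 1.075783: r/12 = 1.075783^(1/12) − 1 = 0.006106, so r = 0.073271 = 7.327%.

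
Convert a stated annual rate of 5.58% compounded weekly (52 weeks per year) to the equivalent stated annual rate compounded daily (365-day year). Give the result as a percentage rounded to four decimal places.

5.5774%

EAR = (1 + 0.0558/52)^52 − 1 = 0.057355.
Solve (1 + r/365)^365 = 1.057355: r/365 = 1.057355^(1/365) − 1 = 0.000153, so r = 0.055774 = 5.5774%.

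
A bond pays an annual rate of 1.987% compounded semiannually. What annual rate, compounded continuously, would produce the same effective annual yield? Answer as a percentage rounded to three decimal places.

1.977%

EAR = (1 + 0.01987/2)^2 − 1 = 0.019969.
Equivalent continuous rate: r = ln(1 + 0.019969) = 0.019772 = 1.977%.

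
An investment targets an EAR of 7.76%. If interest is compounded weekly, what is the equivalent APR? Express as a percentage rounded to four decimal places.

(1 + r/52)^52 − 1 = 0.0776, so 1 + r/52 = 1.0776^(1/52).
r/52 = 0.001438, so r = 0.074790 = 7.4790%.

7.4790%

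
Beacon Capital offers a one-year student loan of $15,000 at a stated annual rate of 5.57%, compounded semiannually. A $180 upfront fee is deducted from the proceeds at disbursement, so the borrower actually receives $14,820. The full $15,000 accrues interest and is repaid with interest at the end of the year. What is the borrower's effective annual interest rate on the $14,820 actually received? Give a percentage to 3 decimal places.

6.931%

Amount owed after one year: 15,000 × (1 + 0.0557/2)^2 = 15,000 × 1.056476 = $15,847.13.
Effective rate on net proceeds: 15,847.13 / 14,820 − 1 = 0.069307 = 6.931%.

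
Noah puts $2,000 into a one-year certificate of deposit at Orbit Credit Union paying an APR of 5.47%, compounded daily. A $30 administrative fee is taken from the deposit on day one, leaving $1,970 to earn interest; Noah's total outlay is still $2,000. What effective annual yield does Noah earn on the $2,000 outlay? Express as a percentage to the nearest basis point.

4.04%

Value after one year: 1,970 × (1 + 0.0547/365)^365 = 1,970 × 1.056219 = $2,080.75.
Effective yield on the $2,000 outlay: 2,080.75 / 2,000 − 1 = 0.040376 = 4.04%.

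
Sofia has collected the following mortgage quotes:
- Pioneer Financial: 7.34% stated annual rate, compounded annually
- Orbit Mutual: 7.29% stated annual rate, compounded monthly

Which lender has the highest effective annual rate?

Pioneer Financial: compounded annually, EAR = 7.340%
Orbit Mutual: (1 + 0.0729/12)^12 − 1 = 7.539%
The highest effective annual rate is Orbit Mutual at 7.539%.

Orbit Mutual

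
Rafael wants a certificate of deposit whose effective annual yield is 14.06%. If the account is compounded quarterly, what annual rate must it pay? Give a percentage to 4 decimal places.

(1 + r/4)^4 − 1 = 0.1406, so 1 + r/4 = 1.1406^(1/4).
r/4 = 0.033435, so r = 0.133742 = 13.3742%.

13.3742%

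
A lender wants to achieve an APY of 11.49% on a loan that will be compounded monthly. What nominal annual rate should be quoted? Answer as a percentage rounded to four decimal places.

(1 + r/12)^12 − 1 = 0.1149, so 1 + r/12 = 1.1149^(1/12).
r/12 = 0.009105, so r = 0.109259 = 10.9259%.

10.9259%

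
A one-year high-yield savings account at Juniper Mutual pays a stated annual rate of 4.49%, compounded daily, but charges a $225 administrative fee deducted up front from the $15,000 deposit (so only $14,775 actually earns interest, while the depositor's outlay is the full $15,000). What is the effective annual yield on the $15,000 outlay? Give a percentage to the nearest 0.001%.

3.023%

Value after one year: 14,775 × (1 + 0.0449/365)^365 = 14,775 × 1.045920 = $15,453.47.
Effective yield on the $15,000 outlay: 15,453.47 / 15,000 − 1 = 0.030232 = 3.023%.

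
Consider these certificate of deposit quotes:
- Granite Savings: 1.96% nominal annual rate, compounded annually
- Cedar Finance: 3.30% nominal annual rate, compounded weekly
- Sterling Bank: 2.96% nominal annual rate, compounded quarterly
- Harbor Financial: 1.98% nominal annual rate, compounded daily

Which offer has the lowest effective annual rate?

Granite Savings: compounded annually, EAR = 1.960%
Cedar Finance: (1 + 0.0330/52)^52 − 1 = 3.354%
Sterling Bank: (1 + 0.0296/4)^4 − 1 = 2.993%
Harbor Financial: (1 + 0.0198/365)^365 − 1 = 2.000%
The lowest effective annual rate is Granite Savings at 1.960%.

Granite Savings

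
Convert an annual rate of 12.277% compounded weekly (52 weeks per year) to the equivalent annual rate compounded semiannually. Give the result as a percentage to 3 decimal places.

12.646%

EAR = (1 + 0.12277/52)^52 − 1 = 0.130461.
Solve (1 + r/2)^2 = 1.130461: r/2 = 1.130461^(1/2) − 1 = 0.063231, so r = 0.126463 = 12.646%.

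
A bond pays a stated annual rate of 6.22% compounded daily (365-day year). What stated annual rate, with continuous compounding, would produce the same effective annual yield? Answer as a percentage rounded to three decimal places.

6.219%

EAR = (1 + 0.0622/365)^365 − 1 = 0.064170.
Equivalent continuous rate: r = ln(1 + 0.064170) = 0.062195 = 6.219%.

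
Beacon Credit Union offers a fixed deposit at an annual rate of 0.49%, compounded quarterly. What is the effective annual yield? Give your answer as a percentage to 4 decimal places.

EAR = (1 + 0.0049/4)^4 − 1.
= (1 + 0.001225)^4 − 1 = 1.004909 − 1 = 0.4909%.

0.4909%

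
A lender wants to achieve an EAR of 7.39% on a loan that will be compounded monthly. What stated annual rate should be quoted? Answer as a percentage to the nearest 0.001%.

7.151%

(1 + r/12)^12 − 1 = 0.0739, so 1 + r/12 = 1.0739^(1/12).
r/12 = 0.005959, so r = 0.071509 = 7.151%.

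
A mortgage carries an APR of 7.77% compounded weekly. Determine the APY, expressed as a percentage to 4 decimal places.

8.0736%

EAR = (1 + 0.0777/52)^52 − 1.
= (1 + 0.001494)^52 − 1 = 1.080736 − 1 = 8.0736%.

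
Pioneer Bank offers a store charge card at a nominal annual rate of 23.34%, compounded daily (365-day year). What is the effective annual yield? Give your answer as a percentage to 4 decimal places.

26.2792%

EAR = (1 + 0.2334/365)^365 − 1.
= (1 + 0.000639)^365 − 1 = 1.262792 − 1 = 26.2792%.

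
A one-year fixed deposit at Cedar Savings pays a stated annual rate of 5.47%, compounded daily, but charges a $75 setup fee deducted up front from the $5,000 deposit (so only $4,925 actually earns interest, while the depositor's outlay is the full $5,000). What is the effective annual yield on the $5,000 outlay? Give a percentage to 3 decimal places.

4.038%

Value after one year: 4,925 × (1 + 0.0547/365)^365 = 4,925 × 1.056219 = $5,201.88.
Effective yield on the $5,000 outlay: 5,201.88 / 5,000 − 1 = 0.040376 = 4.038%.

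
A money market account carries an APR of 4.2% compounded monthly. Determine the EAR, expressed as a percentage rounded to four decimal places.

EAR = (1 + 0.042/12)^12 − 1.
= 1.042818 − 1 = 4.2818%.

4.2818%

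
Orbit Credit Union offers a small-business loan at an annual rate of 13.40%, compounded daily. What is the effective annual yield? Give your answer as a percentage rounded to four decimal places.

14.3365%

EAR = (1 + 0.1340/365)^365 − 1.
= 1.143365 − 1 = 14.3365%.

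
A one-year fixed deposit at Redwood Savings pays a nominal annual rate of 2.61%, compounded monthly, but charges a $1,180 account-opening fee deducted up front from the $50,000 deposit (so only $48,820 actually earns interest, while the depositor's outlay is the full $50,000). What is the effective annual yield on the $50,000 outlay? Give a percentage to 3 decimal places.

Value after one year: 48,820 × (1 + 0.0261/12)^12 = 48,820 × 1.026414 = $50,109.56.
Effective yield on the $50,000 outlay: 50,109.56 / 50,000 − 1 = 0.002191 = 0.219%.

0.219%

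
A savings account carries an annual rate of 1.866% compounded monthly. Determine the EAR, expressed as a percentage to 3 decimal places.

EAR = (1 + 0.01866/12)^12 − 1.
= (1 + 0.001555)^12 − 1 = 1.018820 − 1 = 1.882%.

1.882%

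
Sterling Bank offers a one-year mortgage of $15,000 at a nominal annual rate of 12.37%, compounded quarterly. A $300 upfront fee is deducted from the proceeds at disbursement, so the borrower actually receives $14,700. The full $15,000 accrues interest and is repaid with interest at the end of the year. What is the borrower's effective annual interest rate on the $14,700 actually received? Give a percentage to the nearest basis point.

15.26%

Amount owed after one year: 15,000 × (1 + 0.1237/4)^4 = 15,000 × 1.129557 = $16,943.36.
Effective rate on net proceeds: 16,943.36 / 14,700 − 1 = 0.152610 = 15.26%.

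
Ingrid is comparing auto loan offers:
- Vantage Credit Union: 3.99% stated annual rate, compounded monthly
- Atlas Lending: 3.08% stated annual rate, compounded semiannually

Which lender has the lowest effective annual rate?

Vantage Credit Union: (1 + 0.0399/12)^12 − 1 = 4.064%
Atlas Lending: (1 + 0.0308/2)^2 − 1 = 3.104%
The lowest effective annual rate is Atlas Lending at 3.104%.

Atlas Lending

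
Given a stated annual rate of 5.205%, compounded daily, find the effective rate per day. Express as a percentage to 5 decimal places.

0.01426%

With a nominal annual rate compounded daily, the periodic rate is the nominal rate divided by 365.
i = 0.05205 / 365 = 0.0001426 = 0.01426%.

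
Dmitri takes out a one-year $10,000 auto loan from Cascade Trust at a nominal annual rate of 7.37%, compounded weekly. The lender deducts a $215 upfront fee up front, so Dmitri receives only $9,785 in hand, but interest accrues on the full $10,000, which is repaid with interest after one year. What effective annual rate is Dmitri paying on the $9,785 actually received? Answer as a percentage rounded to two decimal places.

10.01%

Amount owed after one year: 10,000 × (1 + 0.0737/52)^52 = 10,000 × 1.076428 = $10,764.28.
Effective rate on net proceeds: 10,764.28 / 9,785 − 1 = 0.100079 = 10.01%.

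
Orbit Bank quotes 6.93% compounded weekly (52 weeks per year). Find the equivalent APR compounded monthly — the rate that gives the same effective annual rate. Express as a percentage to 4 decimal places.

EAR = (1 + 0.0693/52)^52 − 1 = 0.071708.
Solve (1 + r/12)^12 = 1.071708: r/12 = 1.071708^(1/12) − 1 = 0.005788, so r = 0.069454 = 6.9454%.

6.9454%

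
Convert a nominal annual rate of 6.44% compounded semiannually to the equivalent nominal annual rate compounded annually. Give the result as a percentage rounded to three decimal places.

EAR = (1 + 0.0644/2)^2 − 1 = 0.065437.
Compounded annually, the equivalent nominal rate is the EAR itself: 6.544%.

6.544%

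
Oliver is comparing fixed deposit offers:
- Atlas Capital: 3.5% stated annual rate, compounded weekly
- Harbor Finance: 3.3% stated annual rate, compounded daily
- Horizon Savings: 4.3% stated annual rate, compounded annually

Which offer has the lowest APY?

Harbor Finance

Atlas Capital: (1 + 0.035/52)^52 − 1 = 3.561%
Harbor Finance: (1 + 0.033/365)^365 − 1 = 3.355%
Horizon Savings: compounded annually, EAR = 4.300%
The lowest effective annual rate is Harbor Finance at 3.355%.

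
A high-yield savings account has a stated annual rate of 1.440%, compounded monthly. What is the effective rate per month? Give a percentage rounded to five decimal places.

With a nominal annual rate compounded monthly, the periodic rate is the nominal rate divided by 12.
i = 0.01440 / 12 = 0.0012000 = 0.12000%.

0.12000%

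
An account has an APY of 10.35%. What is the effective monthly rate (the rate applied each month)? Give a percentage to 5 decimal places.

0.82410%

The per-month rate i satisfies (1 + i)^12 = 1 + 0.1035.
i = 1.1035^(1/12) − 1 = 0.0082410 = 0.82410%.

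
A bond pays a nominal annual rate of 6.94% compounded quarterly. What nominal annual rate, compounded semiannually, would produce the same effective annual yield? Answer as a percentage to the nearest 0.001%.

EAR = (1 + 0.0694/4)^4 − 1 = 0.071227.
Solve (1 + r/2)^2 = 1.071227: r/2 = 1.071227^(1/2) − 1 = 0.035001, so r = 0.070002 = 7.000%.

7.000%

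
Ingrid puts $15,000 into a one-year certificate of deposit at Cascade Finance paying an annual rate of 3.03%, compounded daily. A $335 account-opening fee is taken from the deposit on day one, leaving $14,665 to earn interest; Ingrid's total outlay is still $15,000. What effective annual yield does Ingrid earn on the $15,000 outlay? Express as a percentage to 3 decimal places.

Value after one year: 14,665 × (1 + 0.0303/365)^365 = 14,665 × 1.030762 = $15,116.13.
Effective yield on the $15,000 outlay: 15,116.13 / 15,000 − 1 = 0.007742 = 0.774%.

0.774%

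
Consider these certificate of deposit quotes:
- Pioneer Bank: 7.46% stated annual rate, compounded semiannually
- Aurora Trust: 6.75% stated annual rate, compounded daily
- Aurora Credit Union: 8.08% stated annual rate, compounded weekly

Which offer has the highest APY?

Pioneer Bank: (1 + 0.0746/2)^2 − 1 = 7.599%
Aurora Trust: (1 + 0.0675/365)^365 − 1 = 6.982%
Aurora Credit Union: (1 + 0.0808/52)^52 − 1 = 8.409%
The highest effective annual rate is Aurora Credit Union at 8.409%.

Aurora Credit Union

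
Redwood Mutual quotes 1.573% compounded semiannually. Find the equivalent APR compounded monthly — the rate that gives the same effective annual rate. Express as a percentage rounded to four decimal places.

EAR = (1 + 0.01573/2)^2 − 1 = 0.015792.
Solve (1 + r/12)^12 = 1.015792: r/12 = 1.015792^(1/12) − 1 = 0.001307, so r = 0.015679 = 1.5679%.

1.5679%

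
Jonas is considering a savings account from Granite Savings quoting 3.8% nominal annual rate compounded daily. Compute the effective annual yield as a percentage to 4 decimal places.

EAR = (1 + 0.038/365)^365 − 1.
= 1.038729 − 1 = 3.8729%.

3.8729%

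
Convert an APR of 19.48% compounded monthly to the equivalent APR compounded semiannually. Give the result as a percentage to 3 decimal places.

20.288%

EAR = (1 + 0.1948/12)^12 − 1 = 0.213169.
Solve (1 + r/2)^2 = 1.213169: r/2 = 1.213169^(1/2) − 1 = 0.101439, so r = 0.202879 = 20.288%.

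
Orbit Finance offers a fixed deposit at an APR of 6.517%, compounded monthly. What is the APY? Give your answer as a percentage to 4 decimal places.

6.7152%

EAR = (1 + 0.06517/12)^12 − 1.
= 1.067152 − 1 = 6.7152%.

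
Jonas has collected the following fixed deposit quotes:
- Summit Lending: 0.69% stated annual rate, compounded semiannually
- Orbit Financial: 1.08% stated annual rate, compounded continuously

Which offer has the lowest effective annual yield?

Summit Lending: (1 + 0.0069/2)^2 − 1 = 0.691%
Orbit Financial: e^0.0108 − 1 = 1.086%
The lowest effective annual rate is Summit Lending at 0.691%.

Summit Lending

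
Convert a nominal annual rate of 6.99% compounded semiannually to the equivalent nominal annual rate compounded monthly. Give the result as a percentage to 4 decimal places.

EAR = (1 + 0.0699/2)^2 − 1 = 0.071122.
Solve (1 + r/12)^12 = 1.071122: r/12 = 1.071122^(1/12) − 1 = 0.005742, so r = 0.068903 = 6.8903%.

6.8903%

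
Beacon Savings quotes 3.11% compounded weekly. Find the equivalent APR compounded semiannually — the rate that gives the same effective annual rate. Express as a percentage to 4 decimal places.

3.1334%

EAR = (1 + 0.0311/52)^52 − 1 = 0.031579.
Solve (1 + r/2)^2 = 1.031579: r/2 = 1.031579^(1/2) − 1 = 0.015667, so r = 0.031334 = 3.1334%.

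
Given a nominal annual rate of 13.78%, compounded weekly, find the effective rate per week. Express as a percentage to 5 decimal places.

0.26500%

With a nominal annual rate compounded weekly, the periodic rate is the nominal rate divided by 52.
i = 0.1378 / 52 = 0.0026500 = 0.26500%.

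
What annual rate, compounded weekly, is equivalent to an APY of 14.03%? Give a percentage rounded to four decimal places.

(1 + r/52)^52 − 1 = 0.1403, so 1 + r/52 = 1.1403^(1/52).
r/52 = 0.002528, so r = 0.131457 = 13.1457%.

13.1457%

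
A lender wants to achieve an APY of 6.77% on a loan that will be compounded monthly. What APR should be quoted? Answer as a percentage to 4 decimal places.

6.5686%

(1 + r/12)^12 − 1 = 0.0677, so 1 + r/12 = 1.0677^(1/12).
r/12 = 0.005474, so r = 0.065686 = 6.5686%.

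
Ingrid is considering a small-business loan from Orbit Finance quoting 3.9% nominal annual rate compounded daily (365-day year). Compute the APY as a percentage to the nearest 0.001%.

3.977%

EAR = (1 + 0.039/365)^365 − 1.
= 1.039768 − 1 = 3.977%.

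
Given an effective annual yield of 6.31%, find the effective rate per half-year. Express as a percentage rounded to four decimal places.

3.1067%

The per-half-year rate i satisfies (1 + i)^2 = 1 + 0.0631.
i = 1.0631^(1/2) − 1 = 0.0310674 = 3.1067%.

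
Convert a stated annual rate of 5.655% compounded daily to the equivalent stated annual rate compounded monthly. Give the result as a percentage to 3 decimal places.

EAR = (1 + 0.05655/365)^365 − 1 = 0.058175.
Solve (1 + r/12)^12 = 1.058175: r/12 = 1.058175^(1/12) − 1 = 0.004723, so r = 0.056679 = 5.668%.

5.668%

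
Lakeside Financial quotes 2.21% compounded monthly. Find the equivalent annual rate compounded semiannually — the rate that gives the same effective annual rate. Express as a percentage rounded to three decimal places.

2.220%

EAR = (1 + 0.0221/12)^12 − 1 = 0.022325.
Solve (1 + r/2)^2 = 1.022325: r/2 = 1.022325^(1/2) − 1 = 0.011101, so r = 0.022202 = 2.220%.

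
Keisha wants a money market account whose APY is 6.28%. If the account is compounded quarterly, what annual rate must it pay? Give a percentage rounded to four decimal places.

6.1373%

(1 + r/4)^4 − 1 = 0.0628, so 1 + r/4 = 1.0628^(1/4).
r/4 = 0.015343, so r = 0.061373 = 6.1373%.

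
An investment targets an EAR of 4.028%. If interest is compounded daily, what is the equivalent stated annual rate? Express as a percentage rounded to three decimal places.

(1 + r/365)^365 − 1 = 0.04028, so 1 + r/365 = 1.04028^(1/365).
r/365 = 0.000108, so r = 0.039492 = 3.949%.

3.949%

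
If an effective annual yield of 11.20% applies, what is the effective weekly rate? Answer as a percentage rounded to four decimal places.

The per-week rate i satisfies (1 + i)^52 = 1 + 0.1120.
i = 1.1120^(1/52) − 1 = 0.0020436 = 0.2044%.

0.2044%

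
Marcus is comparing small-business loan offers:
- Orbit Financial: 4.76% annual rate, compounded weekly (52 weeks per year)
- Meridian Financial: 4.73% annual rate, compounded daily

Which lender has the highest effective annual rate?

Orbit Financial

Orbit Financial: (1 + 0.0476/52)^52 − 1 = 4.873%
Meridian Financial: (1 + 0.0473/365)^365 − 1 = 4.843%
The highest effective annual rate is Orbit Financial at 4.873%.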